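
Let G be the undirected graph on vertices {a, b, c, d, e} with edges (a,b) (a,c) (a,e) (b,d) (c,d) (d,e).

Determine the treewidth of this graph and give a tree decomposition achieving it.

Each bag holds 3 vertices, so the decomposition has width 2, which upper-bounds the treewidth. Since c–d–e–a–c is a cycle in G, G is not acyclic. Forests are exactly the graphs of treewidth ≤ 1, so tw(G) ≥ 2. Combining the bounds, tw(G) = 2.

Treewidth 2.
Bags: B1 = {a, c, d}  B2 = {a, d, e}  B3 = {a, b, d}
Tree: B1–B2, B2–B3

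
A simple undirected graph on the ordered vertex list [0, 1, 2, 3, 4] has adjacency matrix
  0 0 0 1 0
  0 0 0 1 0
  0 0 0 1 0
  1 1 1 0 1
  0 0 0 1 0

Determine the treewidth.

A width-1 tree decomposition is:
Bags: B1 = {0, 3}  B2 = {2, 3}  B3 = {3, 4}  B4 = {1, 3}
Tree: B1–B2, B1–B3, B1–B4
Each bag holds 2 vertices, so the decomposition has width 1, which upper-bounds the treewidth. G has an edge, so its treewidth is at least 1. Therefore the treewidth is 1.

1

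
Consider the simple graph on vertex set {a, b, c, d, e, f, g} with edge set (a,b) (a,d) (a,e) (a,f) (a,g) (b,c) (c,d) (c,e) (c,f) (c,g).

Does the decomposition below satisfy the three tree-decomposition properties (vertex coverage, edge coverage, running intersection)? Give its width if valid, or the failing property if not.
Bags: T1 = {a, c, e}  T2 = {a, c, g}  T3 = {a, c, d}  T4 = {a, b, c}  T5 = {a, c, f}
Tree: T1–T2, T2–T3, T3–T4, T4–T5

Yes; width 2.

Checking the three conditions: (i) the bags cover all of {a, b, c, d, e, f, g}; (ii) for each edge, some bag contains both endpoints; (iii) the bags containing any fixed vertex form a subtree. All hold, so the decomposition is valid with width 3 − 1 = 2.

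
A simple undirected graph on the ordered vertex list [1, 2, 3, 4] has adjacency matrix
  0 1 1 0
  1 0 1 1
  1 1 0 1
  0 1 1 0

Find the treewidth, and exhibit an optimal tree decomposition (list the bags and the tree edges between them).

Treewidth 2.
One optimal decomposition is:
Bags: B1 = {1, 2, 3}  B2 = {2, 3, 4}
Tree: B1–B2

Every bag has size at most 3, so the width is 3 − 1 = 2 and tw(G) ≤ 2. On the other hand G contains the 3-clique {1, 2, 3}. A clique must lie in a single bag of any decomposition, so no decomposition can have width below 2. The upper and lower bounds meet at 2, so that is the treewidth.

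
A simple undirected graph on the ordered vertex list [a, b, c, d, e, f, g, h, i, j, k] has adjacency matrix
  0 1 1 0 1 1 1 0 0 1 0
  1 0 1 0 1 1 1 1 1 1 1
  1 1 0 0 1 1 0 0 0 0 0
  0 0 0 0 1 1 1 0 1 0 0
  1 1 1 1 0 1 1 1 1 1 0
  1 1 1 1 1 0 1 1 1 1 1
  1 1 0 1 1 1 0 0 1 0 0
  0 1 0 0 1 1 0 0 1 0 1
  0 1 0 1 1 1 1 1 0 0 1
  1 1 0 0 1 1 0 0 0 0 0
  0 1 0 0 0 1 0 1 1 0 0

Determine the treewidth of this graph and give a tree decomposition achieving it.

Each bag holds 5 vertices, so the decomposition has width 4, which upper-bounds the treewidth. For the lower bound, the 5 vertices {d, e, f, g, i} are pairwise adjacent, and any tree decomposition puts a clique entirely inside one bag — forcing width ≥ 4. Combining the bounds, tw(G) = 4.

Treewidth 4.
Bags: B1 = {b, e, f, g, i}  B2 = {d, e, f, g, i}  B3 = {a, b, e, f, g}  B4 = {b, e, f, h, i}  B5 = {a, b, c, e, f}  B6 = {b, f, h, i, k}  B7 = {a, b, e, f, j}
Tree: B1–B2, B1–B3, B1–B4, B3–B5, B4–B6, B3–B7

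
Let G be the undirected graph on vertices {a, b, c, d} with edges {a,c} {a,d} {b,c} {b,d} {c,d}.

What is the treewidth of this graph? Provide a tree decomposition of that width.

Treewidth 2.
One optimal decomposition is:
Bags: B1 = {b, c, d}  B2 = {a, c, d}
Tree: B1–B2

Each bag holds 3 vertices, so the decomposition has width 2, which upper-bounds the treewidth. For the lower bound, the 3 vertices {a, c, d} are pairwise adjacent, and any tree decomposition puts a clique entirely inside one bag — forcing width ≥ 2. Combining the bounds, tw(G) = 2.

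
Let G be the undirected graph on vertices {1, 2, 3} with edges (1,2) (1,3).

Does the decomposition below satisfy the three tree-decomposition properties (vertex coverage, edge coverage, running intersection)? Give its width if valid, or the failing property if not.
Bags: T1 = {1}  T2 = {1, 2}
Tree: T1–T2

No — vertex 3 appears in no bag.

A tree decomposition must satisfy three properties: every vertex lies in some bag; for every edge, both endpoints lie together in some bag; and for every vertex, the bags containing it form a connected subtree. Here vertex 3 appears in no bag, so the decomposition is invalid.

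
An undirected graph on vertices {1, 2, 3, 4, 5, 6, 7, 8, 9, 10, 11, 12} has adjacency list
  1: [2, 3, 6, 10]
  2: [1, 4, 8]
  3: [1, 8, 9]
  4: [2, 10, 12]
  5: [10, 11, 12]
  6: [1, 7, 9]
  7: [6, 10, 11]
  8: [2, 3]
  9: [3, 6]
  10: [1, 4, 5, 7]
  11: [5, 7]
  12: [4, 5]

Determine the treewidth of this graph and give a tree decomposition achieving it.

Treewidth 3.
One such decomposition:
Bags: B1 = {5, 7, 11, 12}  B2 = {5, 7, 10, 12}  B3 = {4, 7, 10, 12}  B4 = {4, 6, 7, 10}  B5 = {1, 4, 6, 10}  B6 = {1, 2, 4, 6}  B7 = {1, 2, 6, 9}  B8 = {1, 2, 3, 9}  B9 = {2, 3, 8, 9}
Tree: B1–B2, B2–B3, B3–B4, B4–B5, B5–B6, B6–B7, B7–B8, B8–B9

Every bag has size at most 4, so the width is 4 − 1 = 3 and tw(G) ≤ 3. For the lower bound: the 4 vertex sets {5,11,12}, {7}, {10}, {1,2,4,6} are disjoint, each induces a connected subgraph, and every pair is joined by at least one edge of G. Contracting each set to a single vertex therefore yields K_{4} as a minor, and since treewidth is minor-monotone, tw(G) ≥ tw(K_{4}) = 3. Hence tw(G) = 3 exactly.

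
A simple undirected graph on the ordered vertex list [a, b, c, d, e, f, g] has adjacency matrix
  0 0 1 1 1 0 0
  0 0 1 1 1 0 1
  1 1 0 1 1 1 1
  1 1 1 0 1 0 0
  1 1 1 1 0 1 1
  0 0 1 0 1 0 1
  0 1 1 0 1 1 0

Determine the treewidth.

A width-3 tree decomposition is:
Bags: B1 = {b, c, d, e}  B2 = {b, c, e, g}  B3 = {c, e, f, g}  B4 = {a, c, d, e}
Tree: B1–B2, B2–B3, B1–B4
Every bag has size at most 4, so the width is 4 − 1 = 3 and tw(G) ≤ 3. For the lower bound, the 4 vertices {a, c, d, e} are pairwise adjacent, and any tree decomposition puts a clique entirely inside one bag — forcing width ≥ 3. Combining the bounds, tw(G) = 3.

3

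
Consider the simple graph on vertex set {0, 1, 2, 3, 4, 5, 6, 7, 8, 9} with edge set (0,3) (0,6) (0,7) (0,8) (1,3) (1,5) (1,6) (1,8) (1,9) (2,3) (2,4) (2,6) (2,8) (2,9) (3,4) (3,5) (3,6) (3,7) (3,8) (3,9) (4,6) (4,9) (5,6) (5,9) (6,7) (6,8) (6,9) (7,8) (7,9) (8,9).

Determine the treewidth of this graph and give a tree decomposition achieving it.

Each bag holds 5 vertices, so the decomposition has width 4, which upper-bounds the treewidth. Conversely, {0, 3, 6, 7, 8} is a clique of size 5, and the vertices of any clique must share a bag in every tree decomposition; so some bag has ≥ 5 vertices and tw(G) ≥ 4. Hence tw(G) = 4 exactly.

Treewidth 4.
Bags: B1 = {2, 3, 4, 6, 9}  B2 = {2, 3, 6, 8, 9}  B3 = {3, 6, 7, 8, 9}  B4 = {1, 3, 6, 8, 9}  B5 = {0, 3, 6, 7, 8}  B6 = {1, 3, 5, 6, 9}
Tree: B1–B2, B2–B3, B3–B4, B3–B5, B4–B6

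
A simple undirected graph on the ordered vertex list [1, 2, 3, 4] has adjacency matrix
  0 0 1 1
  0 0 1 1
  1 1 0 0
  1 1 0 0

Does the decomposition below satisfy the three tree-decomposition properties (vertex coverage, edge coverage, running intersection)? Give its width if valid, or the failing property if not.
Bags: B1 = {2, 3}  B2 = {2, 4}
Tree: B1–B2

A tree decomposition must satisfy three properties: every vertex lies in some bag; for every edge, both endpoints lie together in some bag; and for every vertex, the bags containing it form a connected subtree. Here vertex 1 appears in no bag, so the decomposition is invalid.

No — vertex 1 appears in no bag.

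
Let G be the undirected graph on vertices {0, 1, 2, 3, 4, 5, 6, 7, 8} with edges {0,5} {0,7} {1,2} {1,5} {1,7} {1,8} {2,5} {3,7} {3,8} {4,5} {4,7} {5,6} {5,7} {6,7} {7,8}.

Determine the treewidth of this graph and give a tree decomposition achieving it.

The largest bag has 3 vertices, giving width 2; this decomposition certifies tw(G) ≤ 2. On the other hand G contains the 3-clique {1, 2, 5}. A clique must lie in a single bag of any decomposition, so no decomposition can have width below 2. Hence tw(G) = 2 exactly.

Treewidth 2.
Bags: B1 = {1, 2, 5}  B2 = {1, 5, 7}  B3 = {5, 6, 7}  B4 = {4, 5, 7}  B5 = {1, 7, 8}  B6 = {3, 7, 8}  B7 = {0, 5, 7}
Tree: B1–B2, B2–B3, B3–B4, B2–B5, B5–B6, B3–B7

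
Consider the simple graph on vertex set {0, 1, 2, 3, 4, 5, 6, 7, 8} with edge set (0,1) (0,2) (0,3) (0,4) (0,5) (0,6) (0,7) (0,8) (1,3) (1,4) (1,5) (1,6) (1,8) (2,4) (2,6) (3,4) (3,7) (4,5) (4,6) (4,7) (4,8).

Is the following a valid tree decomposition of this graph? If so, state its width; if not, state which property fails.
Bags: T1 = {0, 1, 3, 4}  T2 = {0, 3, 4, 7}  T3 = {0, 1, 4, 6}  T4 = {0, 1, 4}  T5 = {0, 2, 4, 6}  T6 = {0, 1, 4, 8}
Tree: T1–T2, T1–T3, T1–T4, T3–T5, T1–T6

A tree decomposition must satisfy three properties: every vertex lies in some bag; for every edge, both endpoints lie together in some bag; and for every vertex, the bags containing it form a connected subtree. Here vertex 5 appears in no bag, so the decomposition is invalid.

No — vertex 5 appears in no bag.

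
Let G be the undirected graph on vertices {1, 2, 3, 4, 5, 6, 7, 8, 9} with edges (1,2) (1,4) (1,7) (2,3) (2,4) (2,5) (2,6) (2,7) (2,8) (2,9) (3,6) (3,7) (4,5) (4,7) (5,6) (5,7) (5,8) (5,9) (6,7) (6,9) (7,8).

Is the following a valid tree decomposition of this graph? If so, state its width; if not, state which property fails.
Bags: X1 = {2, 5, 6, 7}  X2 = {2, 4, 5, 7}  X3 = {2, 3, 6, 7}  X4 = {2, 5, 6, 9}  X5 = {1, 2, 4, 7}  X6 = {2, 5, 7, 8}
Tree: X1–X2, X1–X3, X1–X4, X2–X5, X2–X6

Yes; width 3.

Vertex coverage: the bags together contain {1, 2, 3, 4, 5, 6, 7, 8, 9}, the full vertex set. Edge coverage: each edge of G has both endpoints in at least one bag. Running intersection: for every vertex, the bags containing it form a connected subtree. All three properties hold, so this is a valid tree decomposition of width max|bag| − 1 = 3, and hence tw(G) ≤ 3.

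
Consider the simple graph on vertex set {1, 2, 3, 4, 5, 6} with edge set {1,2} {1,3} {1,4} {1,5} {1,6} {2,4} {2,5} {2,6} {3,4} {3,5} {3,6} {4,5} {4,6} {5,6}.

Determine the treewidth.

A width-4 tree decomposition is:
Bags: B1 = {1, 3, 4, 5, 6}  B2 = {1, 2, 4, 5, 6}
Tree: B1–B2
Every bag has size at most 5, so the width is 5 − 1 = 4 and tw(G) ≤ 4. Conversely, {1, 2, 4, 5, 6} is a clique of size 5, and the vertices of any clique must share a bag in every tree decomposition; so some bag has ≥ 5 vertices and tw(G) ≥ 4. Hence tw(G) = 4 exactly.

4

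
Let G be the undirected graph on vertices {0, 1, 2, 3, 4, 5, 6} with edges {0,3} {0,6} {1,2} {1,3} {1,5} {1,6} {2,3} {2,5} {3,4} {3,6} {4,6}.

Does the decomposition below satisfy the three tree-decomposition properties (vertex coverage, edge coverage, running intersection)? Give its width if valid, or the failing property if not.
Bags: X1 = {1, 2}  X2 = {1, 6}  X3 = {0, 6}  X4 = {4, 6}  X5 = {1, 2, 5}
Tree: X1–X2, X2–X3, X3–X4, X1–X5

No — vertex 3 appears in no bag.

A tree decomposition must satisfy three properties: every vertex lies in some bag; for every edge, both endpoints lie together in some bag; and for every vertex, the bags containing it form a connected subtree. Here vertex 3 appears in no bag, so the decomposition is invalid.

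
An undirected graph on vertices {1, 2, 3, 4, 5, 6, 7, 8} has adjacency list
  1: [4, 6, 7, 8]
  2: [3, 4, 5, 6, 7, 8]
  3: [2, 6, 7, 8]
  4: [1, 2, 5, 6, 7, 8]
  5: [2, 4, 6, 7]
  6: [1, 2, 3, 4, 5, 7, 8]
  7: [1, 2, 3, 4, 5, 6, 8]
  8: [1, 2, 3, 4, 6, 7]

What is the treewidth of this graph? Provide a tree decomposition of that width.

The largest bag has 5 vertices, giving width 4; this decomposition certifies tw(G) ≤ 4. Conversely, {1, 4, 6, 7, 8} is a clique of size 5, and the vertices of any clique must share a bag in every tree decomposition; so some bag has ≥ 5 vertices and tw(G) ≥ 4. Combining the bounds, tw(G) = 4.

Treewidth 4.
Bags: B1 = {2, 4, 6, 7, 8}  B2 = {2, 4, 5, 6, 7}  B3 = {2, 3, 6, 7, 8}  B4 = {1, 4, 6, 7, 8}
Tree: B1–B2, B1–B3, B1–B4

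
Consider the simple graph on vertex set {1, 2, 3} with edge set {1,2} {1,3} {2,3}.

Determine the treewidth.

2

A width-2 tree decomposition is:
Bags: B1 = {1, 2, 3}
Tree: (single bag)
With just one bag of size 3, the width is 3 − 1 = 2, so tw(G) ≤ 2. On the other hand G contains the 3-clique {1, 2, 3}. A clique must lie in a single bag of any decomposition, so no decomposition can have width below 2. Therefore the treewidth is 2.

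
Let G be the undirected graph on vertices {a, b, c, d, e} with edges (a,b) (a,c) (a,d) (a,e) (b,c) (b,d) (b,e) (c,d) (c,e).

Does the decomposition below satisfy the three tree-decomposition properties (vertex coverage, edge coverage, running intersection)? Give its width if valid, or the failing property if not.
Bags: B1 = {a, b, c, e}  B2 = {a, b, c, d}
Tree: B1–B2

Yes; width 3.

Vertex coverage: the bags together contain {a, b, c, d, e}, the full vertex set. Edge coverage: each edge of G has both endpoints in at least one bag. Running intersection: for every vertex, the bags containing it form a connected subtree. All three properties hold, so this is a valid tree decomposition of width max|bag| − 1 = 3, and hence tw(G) ≤ 3.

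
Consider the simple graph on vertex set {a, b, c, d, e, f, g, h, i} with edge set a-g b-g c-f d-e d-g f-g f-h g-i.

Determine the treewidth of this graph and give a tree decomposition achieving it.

Each bag holds 2 vertices, so the decomposition has width 1, which upper-bounds the treewidth. Any graph with an edge has treewidth ≥ 1, and G has the edge g–f. Combining the bounds, tw(G) = 1.

Treewidth 1.
Bags: B1 = {f, g}  B2 = {b, g}  B3 = {d, g}  B4 = {f, h}  B5 = {d, e}  B6 = {c, f}  B7 = {g, i}  B8 = {a, g}
Tree: B1–B2, B1–B3, B1–B4, B3–B5, B1–B6, B2–B7, B3–B8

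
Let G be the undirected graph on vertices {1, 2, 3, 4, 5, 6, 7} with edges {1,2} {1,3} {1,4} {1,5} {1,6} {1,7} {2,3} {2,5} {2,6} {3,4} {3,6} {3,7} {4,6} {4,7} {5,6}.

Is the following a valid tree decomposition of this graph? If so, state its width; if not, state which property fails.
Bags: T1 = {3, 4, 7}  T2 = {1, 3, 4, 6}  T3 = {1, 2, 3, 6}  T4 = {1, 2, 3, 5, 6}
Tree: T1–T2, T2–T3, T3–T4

A tree decomposition must satisfy three properties: every vertex lies in some bag; for every edge, both endpoints lie together in some bag; and for every vertex, the bags containing it form a connected subtree. Here edge (1,7) lies in no bag, so the decomposition is invalid.

No — edge (1,7) lies in no bag.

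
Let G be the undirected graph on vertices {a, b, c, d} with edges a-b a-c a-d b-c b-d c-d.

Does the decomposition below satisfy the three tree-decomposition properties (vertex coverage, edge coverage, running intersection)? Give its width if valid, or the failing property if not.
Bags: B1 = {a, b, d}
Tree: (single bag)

No — vertex c appears in no bag.

A tree decomposition must satisfy three properties: every vertex lies in some bag; for every edge, both endpoints lie together in some bag; and for every vertex, the bags containing it form a connected subtree. Here vertex c appears in no bag, so the decomposition is invalid.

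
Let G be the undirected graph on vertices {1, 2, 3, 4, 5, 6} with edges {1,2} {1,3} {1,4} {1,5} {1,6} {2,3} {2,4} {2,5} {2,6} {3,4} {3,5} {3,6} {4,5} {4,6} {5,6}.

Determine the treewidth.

5

A width-5 tree decomposition is:
Bags: B1 = {1, 2, 3, 4, 5, 6}
Tree: (single bag)
With just one bag of size 6, the width is 6 − 1 = 5, so tw(G) ≤ 5. For the lower bound, the 6 vertices {1, 2, 3, 4, 5, 6} are pairwise adjacent, and any tree decomposition puts a clique entirely inside one bag — forcing width ≥ 5. Therefore the treewidth is 5.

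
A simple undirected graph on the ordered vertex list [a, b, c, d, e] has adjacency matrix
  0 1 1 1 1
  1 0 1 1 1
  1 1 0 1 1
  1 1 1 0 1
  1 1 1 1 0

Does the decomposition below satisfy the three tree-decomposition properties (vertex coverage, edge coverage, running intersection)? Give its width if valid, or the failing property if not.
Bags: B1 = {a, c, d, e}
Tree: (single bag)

A tree decomposition must satisfy three properties: every vertex lies in some bag; for every edge, both endpoints lie together in some bag; and for every vertex, the bags containing it form a connected subtree. Here vertex b appears in no bag, so the decomposition is invalid.

No — vertex b appears in no bag.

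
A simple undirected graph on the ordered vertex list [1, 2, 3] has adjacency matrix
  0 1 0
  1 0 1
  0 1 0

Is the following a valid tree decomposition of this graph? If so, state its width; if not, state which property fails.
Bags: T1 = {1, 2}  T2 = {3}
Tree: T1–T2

No — edge (2,3) lies in no bag.

A tree decomposition must satisfy three properties: every vertex lies in some bag; for every edge, both endpoints lie together in some bag; and for every vertex, the bags containing it form a connected subtree. Here edge (2,3) lies in no bag, so the decomposition is invalid.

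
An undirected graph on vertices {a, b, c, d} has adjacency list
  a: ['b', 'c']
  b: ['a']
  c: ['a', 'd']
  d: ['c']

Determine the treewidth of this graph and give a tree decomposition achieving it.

Each bag holds 2 vertices, so the decomposition has width 1, which upper-bounds the treewidth. Any graph with an edge has treewidth ≥ 1, and G has the edge b–a. Hence tw(G) = 1 exactly.

Treewidth 1.
Bags: B1 = {a, b}  B2 = {a, c}  B3 = {c, d}
Tree: B1–B2, B2–B3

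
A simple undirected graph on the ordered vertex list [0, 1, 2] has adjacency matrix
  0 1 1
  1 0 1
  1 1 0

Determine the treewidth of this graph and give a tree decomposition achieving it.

With just one bag of size 3, the width is 3 − 1 = 2, so tw(G) ≤ 2. For the lower bound, the 3 vertices {0, 1, 2} are pairwise adjacent, and any tree decomposition puts a clique entirely inside one bag — forcing width ≥ 2. The upper and lower bounds meet at 2, so that is the treewidth.

Treewidth 2.
Bags: B1 = {0, 1, 2}
Tree: (single bag)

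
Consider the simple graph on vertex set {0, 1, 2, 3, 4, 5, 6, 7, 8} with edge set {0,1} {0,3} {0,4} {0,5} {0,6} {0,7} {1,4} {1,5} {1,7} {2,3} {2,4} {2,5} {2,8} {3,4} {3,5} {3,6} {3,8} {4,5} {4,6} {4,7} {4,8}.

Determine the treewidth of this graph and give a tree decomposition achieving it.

Treewidth 3.
Bags: B1 = {0, 3, 4, 5}  B2 = {2, 3, 4, 5}  B3 = {0, 3, 4, 6}  B4 = {0, 1, 4, 5}  B5 = {0, 1, 4, 7}  B6 = {2, 3, 4, 8}
Tree: B1–B2, B1–B3, B1–B4, B4–B5, B2–B6

The largest bag has 4 vertices, giving width 3; this decomposition certifies tw(G) ≤ 3. For the lower bound, the 4 vertices {0, 1, 4, 5} are pairwise adjacent, and any tree decomposition puts a clique entirely inside one bag — forcing width ≥ 3. Combining the bounds, tw(G) = 3.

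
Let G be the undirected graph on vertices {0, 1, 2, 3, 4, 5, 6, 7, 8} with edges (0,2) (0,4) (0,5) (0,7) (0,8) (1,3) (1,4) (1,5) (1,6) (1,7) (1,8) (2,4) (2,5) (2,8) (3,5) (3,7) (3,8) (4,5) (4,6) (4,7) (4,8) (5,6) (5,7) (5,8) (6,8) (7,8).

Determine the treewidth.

A width-4 tree decomposition is:
Bags: B1 = {1, 4, 5, 7, 8}  B2 = {1, 4, 5, 6, 8}  B3 = {0, 4, 5, 7, 8}  B4 = {1, 3, 5, 7, 8}  B5 = {0, 2, 4, 5, 8}
Tree: B1–B2, B1–B3, B1–B4, B3–B5
Each bag holds 5 vertices, so the decomposition has width 4, which upper-bounds the treewidth. For the lower bound, the 5 vertices {1, 3, 5, 7, 8} are pairwise adjacent, and any tree decomposition puts a clique entirely inside one bag — forcing width ≥ 4. Hence tw(G) = 4 exactly.

4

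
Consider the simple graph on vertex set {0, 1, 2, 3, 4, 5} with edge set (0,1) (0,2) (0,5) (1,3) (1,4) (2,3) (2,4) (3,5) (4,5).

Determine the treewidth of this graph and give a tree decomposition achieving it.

Each bag holds 4 vertices, so the decomposition has width 3, which upper-bounds the treewidth. For the lower bound: the 4 vertex sets {1,4}, {2,3}, {5}, {0} are disjoint, each induces a connected subgraph, and every pair is joined by at least one edge of G. Contracting each set to a single vertex therefore yields K_{4} as a minor, and since treewidth is minor-monotone, tw(G) ≥ tw(K_{4}) = 3. Hence tw(G) = 3 exactly.

Treewidth 3.
One optimal decomposition is:
Bags: B1 = {1, 2, 4, 5}  B2 = {1, 2, 3, 5}  B3 = {0, 1, 2, 5}
Tree: B1–B2, B2–B3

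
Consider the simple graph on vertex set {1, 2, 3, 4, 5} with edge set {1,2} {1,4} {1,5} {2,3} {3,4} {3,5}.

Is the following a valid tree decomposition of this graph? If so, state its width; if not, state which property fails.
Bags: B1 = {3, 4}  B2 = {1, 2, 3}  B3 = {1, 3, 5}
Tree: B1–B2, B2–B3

A tree decomposition must satisfy three properties: every vertex lies in some bag; for every edge, both endpoints lie together in some bag; and for every vertex, the bags containing it form a connected subtree. Here edge (1,4) lies in no bag, so the decomposition is invalid.

No — edge (1,4) lies in no bag.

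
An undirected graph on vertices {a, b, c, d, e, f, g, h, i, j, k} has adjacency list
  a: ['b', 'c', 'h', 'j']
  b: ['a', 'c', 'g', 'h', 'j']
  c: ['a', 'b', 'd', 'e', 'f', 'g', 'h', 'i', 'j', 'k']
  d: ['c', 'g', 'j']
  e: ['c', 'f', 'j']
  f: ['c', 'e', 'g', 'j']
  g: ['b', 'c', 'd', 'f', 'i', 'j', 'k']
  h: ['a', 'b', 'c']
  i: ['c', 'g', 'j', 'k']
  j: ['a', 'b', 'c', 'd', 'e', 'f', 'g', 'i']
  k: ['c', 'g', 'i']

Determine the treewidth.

3

A width-3 tree decomposition is:
Bags: B1 = {b, c, g, j}  B2 = {c, f, g, j}  B3 = {c, d, g, j}  B4 = {a, b, c, j}  B5 = {c, g, i, j}  B6 = {c, g, i, k}  B7 = {a, b, c, h}  B8 = {c, e, f, j}
Tree: B1–B2, B1–B3, B1–B4, B1–B5, B5–B6, B4–B7, B2–B8
Each bag holds 4 vertices, so the decomposition has width 3, which upper-bounds the treewidth. On the other hand G contains the 4-clique {c, d, g, j}. A clique must lie in a single bag of any decomposition, so no decomposition can have width below 3. The upper and lower bounds meet at 3, so that is the treewidth.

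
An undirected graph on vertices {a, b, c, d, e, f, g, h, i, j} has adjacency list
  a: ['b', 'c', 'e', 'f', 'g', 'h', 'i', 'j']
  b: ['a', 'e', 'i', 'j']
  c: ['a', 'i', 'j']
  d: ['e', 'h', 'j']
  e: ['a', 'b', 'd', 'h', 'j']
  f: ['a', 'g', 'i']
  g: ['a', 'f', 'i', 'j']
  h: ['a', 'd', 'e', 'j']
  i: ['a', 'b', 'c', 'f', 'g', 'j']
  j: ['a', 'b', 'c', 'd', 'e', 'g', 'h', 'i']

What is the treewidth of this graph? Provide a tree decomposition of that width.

Each bag holds 4 vertices, so the decomposition has width 3, which upper-bounds the treewidth. On the other hand G contains the 4-clique {d, e, h, j}. A clique must lie in a single bag of any decomposition, so no decomposition can have width below 3. Hence tw(G) = 3 exactly.

Treewidth 3.
One such decomposition:
Bags: B1 = {d, e, h, j}  B2 = {a, e, h, j}  B3 = {a, b, e, j}  B4 = {a, b, i, j}  B5 = {a, g, i, j}  B6 = {a, f, g, i}  B7 = {a, c, i, j}
Tree: B1–B2, B2–B3, B3–B4, B4–B5, B5–B6, B5–B7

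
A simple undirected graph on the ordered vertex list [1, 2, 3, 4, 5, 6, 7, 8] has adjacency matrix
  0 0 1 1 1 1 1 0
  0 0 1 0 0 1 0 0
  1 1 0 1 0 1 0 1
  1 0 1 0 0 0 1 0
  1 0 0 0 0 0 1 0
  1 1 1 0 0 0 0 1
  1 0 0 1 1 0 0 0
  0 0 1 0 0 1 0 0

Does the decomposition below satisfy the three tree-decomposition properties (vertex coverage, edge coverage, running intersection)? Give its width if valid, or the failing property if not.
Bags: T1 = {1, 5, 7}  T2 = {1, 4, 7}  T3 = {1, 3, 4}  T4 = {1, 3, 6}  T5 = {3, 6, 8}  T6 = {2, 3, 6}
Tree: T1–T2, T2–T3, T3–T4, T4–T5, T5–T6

Yes; width 2.

Checking the three conditions: (i) the bags cover all of {1, 2, 3, 4, 5, 6, 7, 8}; (ii) for each edge, some bag contains both endpoints; (iii) the bags containing any fixed vertex form a subtree. All hold, so the decomposition is valid with width 3 − 1 = 2.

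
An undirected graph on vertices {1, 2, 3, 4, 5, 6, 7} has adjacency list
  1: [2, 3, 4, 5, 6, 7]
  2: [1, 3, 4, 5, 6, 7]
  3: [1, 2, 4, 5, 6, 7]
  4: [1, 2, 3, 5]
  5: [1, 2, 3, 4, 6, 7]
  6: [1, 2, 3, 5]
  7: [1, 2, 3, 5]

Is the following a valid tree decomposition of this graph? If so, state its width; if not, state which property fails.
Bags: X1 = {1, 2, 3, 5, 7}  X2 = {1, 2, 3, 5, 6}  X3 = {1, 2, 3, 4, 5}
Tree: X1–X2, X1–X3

Yes; width 4.

Every vertex of G appears in some bag (union = {1, 2, 3, 4, 5, 6, 7}); every edge is covered by a bag; and for each vertex v the set of bags containing v is connected in the bag tree. The decomposition is therefore valid. The largest bag has 5 vertices, so the width is 4.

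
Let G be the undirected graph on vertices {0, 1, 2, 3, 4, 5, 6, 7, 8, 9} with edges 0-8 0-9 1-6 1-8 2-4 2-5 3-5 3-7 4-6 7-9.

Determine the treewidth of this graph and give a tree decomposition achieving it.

Treewidth 2.
One such decomposition:
Bags: B1 = {0, 1, 8}  B2 = {0, 1, 9}  B3 = {1, 7, 9}  B4 = {1, 3, 7}  B5 = {1, 3, 5}  B6 = {1, 2, 5}  B7 = {1, 2, 4}  B8 = {1, 4, 6}
Tree: B1–B2, B2–B3, B3–B4, B4–B5, B5–B6, B6–B7, B7–B8

The largest bag has 3 vertices, giving width 2; this decomposition certifies tw(G) ≤ 2. For the lower bound, G contains the cycle 1–8–0–9–7–3–5–2–4–6–1, so G is not a forest; only forests have treewidth ≤ 1, hence tw(G) ≥ 2. The upper and lower bounds meet at 2, so that is the treewidth.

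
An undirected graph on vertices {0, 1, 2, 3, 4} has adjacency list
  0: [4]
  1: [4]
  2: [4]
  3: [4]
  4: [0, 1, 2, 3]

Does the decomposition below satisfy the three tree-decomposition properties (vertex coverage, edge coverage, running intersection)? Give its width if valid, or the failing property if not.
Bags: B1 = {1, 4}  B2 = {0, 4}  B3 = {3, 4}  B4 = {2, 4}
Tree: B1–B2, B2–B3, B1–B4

Yes; width 1.

Every vertex of G appears in some bag (union = {0, 1, 2, 3, 4}); every edge is covered by a bag; and for each vertex v the set of bags containing v is connected in the bag tree. The decomposition is therefore valid. The largest bag has 2 vertices, so the width is 1.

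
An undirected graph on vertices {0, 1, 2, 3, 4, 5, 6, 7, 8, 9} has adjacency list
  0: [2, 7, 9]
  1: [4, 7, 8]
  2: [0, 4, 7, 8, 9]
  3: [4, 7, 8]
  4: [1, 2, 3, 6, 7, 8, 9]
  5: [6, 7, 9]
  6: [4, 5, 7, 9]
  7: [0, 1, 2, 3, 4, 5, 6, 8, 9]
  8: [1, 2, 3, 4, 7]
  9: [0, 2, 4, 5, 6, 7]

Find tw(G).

A width-3 tree decomposition is:
Bags: B1 = {0, 2, 7, 9}  B2 = {2, 4, 7, 9}  B3 = {2, 4, 7, 8}  B4 = {1, 4, 7, 8}  B5 = {4, 6, 7, 9}  B6 = {3, 4, 7, 8}  B7 = {5, 6, 7, 9}
Tree: B1–B2, B2–B3, B3–B4, B2–B5, B4–B6, B5–B7
Every bag has size at most 4, so the width is 4 − 1 = 3 and tw(G) ≤ 3. On the other hand G contains the 4-clique {0, 2, 7, 9}. A clique must lie in a single bag of any decomposition, so no decomposition can have width below 3. Hence tw(G) = 3 exactly.

3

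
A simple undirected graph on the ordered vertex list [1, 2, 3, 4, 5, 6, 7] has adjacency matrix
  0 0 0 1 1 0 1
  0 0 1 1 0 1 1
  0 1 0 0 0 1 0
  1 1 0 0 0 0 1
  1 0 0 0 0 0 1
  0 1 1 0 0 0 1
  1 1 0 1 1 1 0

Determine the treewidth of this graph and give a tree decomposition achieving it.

Treewidth 2.
Bags: B1 = {2, 6, 7}  B2 = {2, 3, 6}  B3 = {2, 4, 7}  B4 = {1, 4, 7}  B5 = {1, 5, 7}
Tree: B1–B2, B1–B3, B3–B4, B4–B5

Each bag holds 3 vertices, so the decomposition has width 2, which upper-bounds the treewidth. On the other hand G contains the 3-clique {2, 3, 6}. A clique must lie in a single bag of any decomposition, so no decomposition can have width below 2. The upper and lower bounds meet at 2, so that is the treewidth.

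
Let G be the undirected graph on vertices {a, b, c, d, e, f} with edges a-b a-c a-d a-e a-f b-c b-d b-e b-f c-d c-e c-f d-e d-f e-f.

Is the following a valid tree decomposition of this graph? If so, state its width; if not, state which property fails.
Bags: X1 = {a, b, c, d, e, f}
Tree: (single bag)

Yes; width 5.

Every vertex of G appears in some bag (union = {a, b, c, d, e, f}); every edge is covered by a bag; and for each vertex v the set of bags containing v is connected in the bag tree. The decomposition is therefore valid. The largest bag has 6 vertices, so the width is 5.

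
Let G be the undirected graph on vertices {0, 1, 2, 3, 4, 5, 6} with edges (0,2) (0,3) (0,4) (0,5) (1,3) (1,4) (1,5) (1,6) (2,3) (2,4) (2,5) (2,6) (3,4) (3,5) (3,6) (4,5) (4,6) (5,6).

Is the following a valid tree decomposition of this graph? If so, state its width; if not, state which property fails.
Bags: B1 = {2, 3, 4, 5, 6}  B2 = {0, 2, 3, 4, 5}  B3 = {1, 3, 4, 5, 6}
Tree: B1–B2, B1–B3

Yes; width 4.

Vertex coverage: the bags together contain {0, 1, 2, 3, 4, 5, 6}, the full vertex set. Edge coverage: each edge of G has both endpoints in at least one bag. Running intersection: for every vertex, the bags containing it form a connected subtree. All three properties hold, so this is a valid tree decomposition of width max|bag| − 1 = 4, and hence tw(G) ≤ 4.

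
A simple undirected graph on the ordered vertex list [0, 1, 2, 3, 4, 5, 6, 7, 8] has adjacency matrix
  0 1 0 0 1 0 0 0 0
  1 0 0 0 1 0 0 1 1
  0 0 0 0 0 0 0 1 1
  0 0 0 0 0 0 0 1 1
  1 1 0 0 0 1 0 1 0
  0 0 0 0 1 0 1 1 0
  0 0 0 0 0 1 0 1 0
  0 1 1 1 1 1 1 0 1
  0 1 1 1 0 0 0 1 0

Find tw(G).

2

A width-2 tree decomposition is:
Bags: B1 = {1, 4, 7}  B2 = {1, 7, 8}  B3 = {4, 5, 7}  B4 = {5, 6, 7}  B5 = {3, 7, 8}  B6 = {0, 1, 4}  B7 = {2, 7, 8}
Tree: B1–B2, B1–B3, B3–B4, B2–B5, B1–B6, B5–B7
The largest bag has 3 vertices, giving width 2; this decomposition certifies tw(G) ≤ 2. For the lower bound, the 3 vertices {0, 1, 4} are pairwise adjacent, and any tree decomposition puts a clique entirely inside one bag — forcing width ≥ 2. Therefore the treewidth is 2.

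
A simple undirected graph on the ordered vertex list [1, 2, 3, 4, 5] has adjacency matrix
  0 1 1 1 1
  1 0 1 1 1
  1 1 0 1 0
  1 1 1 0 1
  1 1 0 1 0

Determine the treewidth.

A width-3 tree decomposition is:
Bags: B1 = {1, 2, 4, 5}  B2 = {1, 2, 3, 4}
Tree: B1–B2
Each bag holds 4 vertices, so the decomposition has width 3, which upper-bounds the treewidth. Conversely, {1, 2, 3, 4} is a clique of size 4, and the vertices of any clique must share a bag in every tree decomposition; so some bag has ≥ 4 vertices and tw(G) ≥ 3. The upper and lower bounds meet at 3, so that is the treewidth.

3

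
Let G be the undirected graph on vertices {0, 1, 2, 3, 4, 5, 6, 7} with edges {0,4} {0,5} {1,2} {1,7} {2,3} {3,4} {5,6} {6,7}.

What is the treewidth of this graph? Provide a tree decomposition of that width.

The largest bag has 3 vertices, giving width 2; this decomposition certifies tw(G) ≤ 2. Since 3–4–0–5–6–7–1–2–3 is a cycle in G, G is not acyclic. Forests are exactly the graphs of treewidth ≤ 1, so tw(G) ≥ 2. The upper and lower bounds meet at 2, so that is the treewidth.

Treewidth 2.
Bags: B1 = {0, 3, 4}  B2 = {0, 3, 5}  B3 = {3, 5, 6}  B4 = {3, 6, 7}  B5 = {1, 3, 7}  B6 = {1, 2, 3}
Tree: B1–B2, B2–B3, B3–B4, B4–B5, B5–B6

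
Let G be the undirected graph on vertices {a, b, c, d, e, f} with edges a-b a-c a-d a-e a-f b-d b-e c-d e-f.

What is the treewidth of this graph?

A width-2 tree decomposition is:
Bags: B1 = {a, b, e}  B2 = {a, b, d}  B3 = {a, e, f}  B4 = {a, c, d}
Tree: B1–B2, B1–B3, B2–B4
Each bag holds 3 vertices, so the decomposition has width 2, which upper-bounds the treewidth. On the other hand G contains the 3-clique {a, c, d}. A clique must lie in a single bag of any decomposition, so no decomposition can have width below 2. Combining the bounds, tw(G) = 2.

2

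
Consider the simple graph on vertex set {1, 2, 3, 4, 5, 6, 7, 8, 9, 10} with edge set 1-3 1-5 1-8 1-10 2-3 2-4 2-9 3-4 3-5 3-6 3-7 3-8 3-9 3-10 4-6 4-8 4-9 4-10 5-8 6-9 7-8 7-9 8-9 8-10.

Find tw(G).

3

A width-3 tree decomposition is:
Bags: B1 = {2, 3, 4, 9}  B2 = {3, 4, 6, 9}  B3 = {3, 4, 8, 9}  B4 = {3, 4, 8, 10}  B5 = {3, 7, 8, 9}  B6 = {1, 3, 8, 10}  B7 = {1, 3, 5, 8}
Tree: B1–B2, B1–B3, B3–B4, B3–B5, B4–B6, B6–B7
The largest bag has 4 vertices, giving width 3; this decomposition certifies tw(G) ≤ 3. On the other hand G contains the 4-clique {1, 3, 8, 10}. A clique must lie in a single bag of any decomposition, so no decomposition can have width below 3. Hence tw(G) = 3 exactly.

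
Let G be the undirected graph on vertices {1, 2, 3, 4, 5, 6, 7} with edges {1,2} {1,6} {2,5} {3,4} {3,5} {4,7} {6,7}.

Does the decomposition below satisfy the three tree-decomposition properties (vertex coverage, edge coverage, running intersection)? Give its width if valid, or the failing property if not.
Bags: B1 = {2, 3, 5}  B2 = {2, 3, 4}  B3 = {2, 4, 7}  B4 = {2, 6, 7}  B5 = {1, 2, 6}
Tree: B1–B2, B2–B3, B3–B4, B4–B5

Every vertex of G appears in some bag (union = {1, 2, 3, 4, 5, 6, 7}); every edge is covered by a bag; and for each vertex v the set of bags containing v is connected in the bag tree. The decomposition is therefore valid. The largest bag has 3 vertices, so the width is 2.

Yes; width 2.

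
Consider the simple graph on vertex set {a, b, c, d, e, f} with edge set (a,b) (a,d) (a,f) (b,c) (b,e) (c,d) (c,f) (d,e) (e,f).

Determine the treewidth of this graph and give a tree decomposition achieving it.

Each bag holds 4 vertices, so the decomposition has width 3, which upper-bounds the treewidth. For the lower bound: the 4 vertex sets {c,f}, {a,d}, {e}, {b} are disjoint, each induces a connected subgraph, and every pair is joined by at least one edge of G. Contracting each set to a single vertex therefore yields K_{4} as a minor, and since treewidth is minor-monotone, tw(G) ≥ tw(K_{4}) = 3. Combining the bounds, tw(G) = 3.

Treewidth 3.
Bags: B1 = {a, c, e, f}  B2 = {a, c, d, e}  B3 = {a, b, c, e}
Tree: B1–B2, B2–B3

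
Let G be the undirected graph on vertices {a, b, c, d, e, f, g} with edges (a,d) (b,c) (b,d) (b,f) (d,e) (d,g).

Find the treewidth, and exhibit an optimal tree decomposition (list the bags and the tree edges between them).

Treewidth 1.
One optimal decomposition is:
Bags: B1 = {d, e}  B2 = {a, d}  B3 = {d, g}  B4 = {b, d}  B5 = {b, f}  B6 = {b, c}
Tree: B1–B2, B1–B3, B1–B4, B4–B5, B5–B6

Each bag holds 2 vertices, so the decomposition has width 1, which upper-bounds the treewidth. Since G has at least one edge (e.g. e–d), it is not an edgeless graph, so tw(G) ≥ 1. The upper and lower bounds meet at 1, so that is the treewidth.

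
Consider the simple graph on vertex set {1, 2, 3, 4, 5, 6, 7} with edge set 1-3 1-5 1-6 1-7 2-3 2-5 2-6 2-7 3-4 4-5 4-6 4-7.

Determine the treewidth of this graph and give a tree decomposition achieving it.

Treewidth 3.
One such decomposition:
Bags: B1 = {1, 2, 4, 7}  B2 = {1, 2, 4, 5}  B3 = {1, 2, 4, 6}  B4 = {1, 2, 3, 4}
Tree: B1–B2, B2–B3, B3–B4

Each bag holds 4 vertices, so the decomposition has width 3, which upper-bounds the treewidth. For the lower bound: the 4 vertex sets {2,7}, {1,5}, {4}, {6} are disjoint, each induces a connected subgraph, and every pair is joined by at least one edge of G. Contracting each set to a single vertex therefore yields K_{4} as a minor, and since treewidth is minor-monotone, tw(G) ≥ tw(K_{4}) = 3. Therefore the treewidth is 3.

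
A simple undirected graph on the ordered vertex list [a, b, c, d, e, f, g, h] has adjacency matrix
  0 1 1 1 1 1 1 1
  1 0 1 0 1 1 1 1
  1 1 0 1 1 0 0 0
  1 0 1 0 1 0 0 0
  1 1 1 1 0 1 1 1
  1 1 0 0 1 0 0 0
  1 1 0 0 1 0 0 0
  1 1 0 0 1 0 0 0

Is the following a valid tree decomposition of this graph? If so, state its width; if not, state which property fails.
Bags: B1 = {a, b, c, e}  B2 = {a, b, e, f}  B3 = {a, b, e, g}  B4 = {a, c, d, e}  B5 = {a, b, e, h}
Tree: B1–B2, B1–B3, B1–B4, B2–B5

Vertex coverage: the bags together contain {a, b, c, d, e, f, g, h}, the full vertex set. Edge coverage: each edge of G has both endpoints in at least one bag. Running intersection: for every vertex, the bags containing it form a connected subtree. All three properties hold, so this is a valid tree decomposition of width max|bag| − 1 = 3, and hence tw(G) ≤ 3.

Yes; width 3.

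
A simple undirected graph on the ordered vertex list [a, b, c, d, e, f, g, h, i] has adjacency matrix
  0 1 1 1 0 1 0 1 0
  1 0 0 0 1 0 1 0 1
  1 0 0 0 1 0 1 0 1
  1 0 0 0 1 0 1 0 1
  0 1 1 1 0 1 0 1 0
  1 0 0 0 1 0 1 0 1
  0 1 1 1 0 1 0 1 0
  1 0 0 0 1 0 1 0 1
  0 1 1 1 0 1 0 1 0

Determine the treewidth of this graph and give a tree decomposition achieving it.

Every bag has size at most 5, so the width is 5 − 1 = 4 and tw(G) ≤ 4. For the lower bound: the 5 vertex sets {h,i}, {a,c}, {b,e}, {g}, {d} are disjoint, each induces a connected subgraph, and every pair is joined by at least one edge of G. Contracting each set to a single vertex therefore yields K_{5} as a minor, and since treewidth is minor-monotone, tw(G) ≥ tw(K_{5}) = 4. The upper and lower bounds meet at 4, so that is the treewidth.

Treewidth 4.
One such decomposition:
Bags: B1 = {a, e, g, h, i}  B2 = {a, c, e, g, i}  B3 = {a, b, e, g, i}  B4 = {a, d, e, g, i}  B5 = {a, e, f, g, i}
Tree: B1–B2, B2–B3, B3–B4, B4–B5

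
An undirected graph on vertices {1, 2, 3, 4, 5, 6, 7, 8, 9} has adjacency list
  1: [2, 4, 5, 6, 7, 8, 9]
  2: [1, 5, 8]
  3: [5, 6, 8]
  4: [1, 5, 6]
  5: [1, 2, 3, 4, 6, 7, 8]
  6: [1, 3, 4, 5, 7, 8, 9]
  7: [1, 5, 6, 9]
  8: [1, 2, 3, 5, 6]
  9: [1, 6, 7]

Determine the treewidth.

3

A width-3 tree decomposition is:
Bags: B1 = {1, 5, 6, 7}  B2 = {1, 5, 6, 8}  B3 = {1, 6, 7, 9}  B4 = {3, 5, 6, 8}  B5 = {1, 4, 5, 6}  B6 = {1, 2, 5, 8}
Tree: B1–B2, B1–B3, B2–B4, B2–B5, B2–B6
The largest bag has 4 vertices, giving width 3; this decomposition certifies tw(G) ≤ 3. Conversely, {1, 6, 7, 9} is a clique of size 4, and the vertices of any clique must share a bag in every tree decomposition; so some bag has ≥ 4 vertices and tw(G) ≥ 3. Hence tw(G) = 3 exactly.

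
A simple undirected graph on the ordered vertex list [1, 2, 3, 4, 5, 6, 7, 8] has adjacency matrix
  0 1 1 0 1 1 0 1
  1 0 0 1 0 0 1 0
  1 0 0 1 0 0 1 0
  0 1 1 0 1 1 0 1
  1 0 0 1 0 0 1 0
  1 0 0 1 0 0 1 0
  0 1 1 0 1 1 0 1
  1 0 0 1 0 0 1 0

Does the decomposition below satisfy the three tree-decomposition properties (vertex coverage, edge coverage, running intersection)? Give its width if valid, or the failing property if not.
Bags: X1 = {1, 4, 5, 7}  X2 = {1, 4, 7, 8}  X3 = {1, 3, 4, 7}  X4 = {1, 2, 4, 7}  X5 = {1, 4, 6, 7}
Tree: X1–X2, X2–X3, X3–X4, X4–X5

Checking the three conditions: (i) the bags cover all of {1, 2, 3, 4, 5, 6, 7, 8}; (ii) for each edge, some bag contains both endpoints; (iii) the bags containing any fixed vertex form a subtree. All hold, so the decomposition is valid with width 4 − 1 = 3.

Yes; width 3.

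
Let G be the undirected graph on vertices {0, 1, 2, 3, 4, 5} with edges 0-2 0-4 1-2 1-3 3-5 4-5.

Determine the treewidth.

A width-2 tree decomposition is:
Bags: B1 = {0, 4, 5}  B2 = {0, 2, 5}  B3 = {1, 2, 5}  B4 = {1, 3, 5}
Tree: B1–B2, B2–B3, B3–B4
Every bag has size at most 3, so the width is 3 − 1 = 2 and tw(G) ≤ 2. The edges 5–4–0–2–1–3–5 form a cycle, so G is not a tree and its treewidth is at least 2. The upper and lower bounds meet at 2, so that is the treewidth.

2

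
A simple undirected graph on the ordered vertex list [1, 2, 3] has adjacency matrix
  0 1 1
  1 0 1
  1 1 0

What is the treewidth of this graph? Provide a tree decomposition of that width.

With just one bag of size 3, the width is 3 − 1 = 2, so tw(G) ≤ 2. On the other hand G contains the 3-clique {1, 2, 3}. A clique must lie in a single bag of any decomposition, so no decomposition can have width below 2. Therefore the treewidth is 2.

Treewidth 2.
One optimal decomposition is:
Bags: B1 = {1, 2, 3}
Tree: (single bag)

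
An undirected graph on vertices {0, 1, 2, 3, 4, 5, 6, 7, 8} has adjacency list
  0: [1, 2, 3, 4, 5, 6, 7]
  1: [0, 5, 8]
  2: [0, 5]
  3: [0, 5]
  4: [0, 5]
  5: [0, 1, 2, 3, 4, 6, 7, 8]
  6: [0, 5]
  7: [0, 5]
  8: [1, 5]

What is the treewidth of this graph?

A width-2 tree decomposition is:
Bags: B1 = {0, 2, 5}  B2 = {0, 5, 6}  B3 = {0, 4, 5}  B4 = {0, 1, 5}  B5 = {0, 3, 5}  B6 = {0, 5, 7}  B7 = {1, 5, 8}
Tree: B1–B2, B1–B3, B1–B4, B2–B5, B3–B6, B4–B7
Each bag holds 3 vertices, so the decomposition has width 2, which upper-bounds the treewidth. Conversely, {0, 1, 5} is a clique of size 3, and the vertices of any clique must share a bag in every tree decomposition; so some bag has ≥ 3 vertices and tw(G) ≥ 2. The upper and lower bounds meet at 2, so that is the treewidth.

2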